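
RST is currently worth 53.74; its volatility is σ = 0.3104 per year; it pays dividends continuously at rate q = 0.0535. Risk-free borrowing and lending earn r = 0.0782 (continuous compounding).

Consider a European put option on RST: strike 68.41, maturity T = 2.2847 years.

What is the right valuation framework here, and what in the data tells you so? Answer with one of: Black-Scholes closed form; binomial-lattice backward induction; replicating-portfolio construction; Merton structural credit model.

Key observation: a European claim on RST (strike 68.41) — a lognormal (GBM) underlying with constant rate and volatility — has an exact closed-form value; no lattice or capital structure is involved.

framework: Black-Scholes closed form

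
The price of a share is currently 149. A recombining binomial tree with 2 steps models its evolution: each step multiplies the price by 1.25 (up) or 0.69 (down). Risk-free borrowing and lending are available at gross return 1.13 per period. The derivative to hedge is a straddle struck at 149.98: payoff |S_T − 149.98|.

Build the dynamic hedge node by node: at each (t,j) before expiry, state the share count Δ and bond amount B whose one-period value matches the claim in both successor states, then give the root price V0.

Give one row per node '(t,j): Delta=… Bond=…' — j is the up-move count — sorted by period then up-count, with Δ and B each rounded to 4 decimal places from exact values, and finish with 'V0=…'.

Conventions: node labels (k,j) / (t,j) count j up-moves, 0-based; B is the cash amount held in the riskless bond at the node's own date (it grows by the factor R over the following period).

(0,0): Delta=0.3805 Bond=-8.1465
(1,0): Delta=-1.0000 Bond=132.7257
(1,1): Delta=0.5884 Bond=-47.9141
V0=48.5509

Risk-neutral probability p* = (R−d)/(u−d) = (1.13−0.69)/(1.25−0.69) = 0.7857.
Payoffs at expiry: V(2,0)=79.0411, V(2,1)=21.4675, V(2,2)=82.8325
Node (1,0) S=102.8100: V=(p*·21.4675+(1−p*)·79.0411)/1.13=29.9157; Δ=(21.4675−79.0411)/(128.5125−70.9389)=-1.0000; B=V−Δ·S=132.7257
Node (1,1) S=186.2500: V=(p*·82.8325+(1−p*)·21.4675)/1.13=61.6662; Δ=(82.8325−21.4675)/(232.8125−128.5125)=0.5884; B=V−Δ·S=-47.9141
Node (0,0) S=149.0000: V=(p*·61.6662+(1−p*)·29.9157)/1.13=48.5509; Δ=(61.6662−29.9157)/(186.2500−102.8100)=0.3805; B=V−Δ·S=-8.1465
As a check, the time-0 holding Δ(0,0)·S0 + B(0,0) comes to 48.5509 — exactly V0.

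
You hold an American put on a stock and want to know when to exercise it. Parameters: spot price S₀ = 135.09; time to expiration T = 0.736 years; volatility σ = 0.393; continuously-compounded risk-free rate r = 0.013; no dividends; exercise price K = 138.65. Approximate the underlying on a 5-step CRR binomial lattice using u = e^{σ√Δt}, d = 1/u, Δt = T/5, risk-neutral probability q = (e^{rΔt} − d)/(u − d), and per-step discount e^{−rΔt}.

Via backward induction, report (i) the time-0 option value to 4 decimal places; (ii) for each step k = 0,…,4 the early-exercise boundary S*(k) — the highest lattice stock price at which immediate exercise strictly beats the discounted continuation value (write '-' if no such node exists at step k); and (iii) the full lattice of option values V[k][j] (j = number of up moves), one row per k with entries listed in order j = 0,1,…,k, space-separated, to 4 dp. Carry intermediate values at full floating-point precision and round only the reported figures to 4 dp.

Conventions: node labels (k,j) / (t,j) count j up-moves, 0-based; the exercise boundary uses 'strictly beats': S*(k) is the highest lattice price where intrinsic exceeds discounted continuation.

price = 20.3643
boundary = - - - 85.9356 99.9209
tree:
20.3643
29.1604 10.4768
40.1683 16.8016 3.3502
52.7144 26.1108 6.3179 0.0000
64.7423 38.7291 11.9142 0.0000 0.0000
75.0867 52.7144 22.4677 0.0000 0.0000 0.0000

params: Δt=0.14720 u=1.16274 d=0.86004 q=0.46870 e^(-rΔt)=0.99809
t_5 payoffs: 75.0867 52.7144 22.4677 0.0000 0.0000 0.0000
t_4: node(4,0) S=73.9077 payoff=64.7423 vs cont=64.4772 → 64.7423 [stop]  node(4,1) S=99.9209 payoff=38.7291 vs cont=38.4640 → 38.7291 [stop]  node(4,2) S=135.0900 payoff=3.5600 vs cont=11.9142 → 11.9142 [wait]  node(4,3) S=182.6375 payoff=0.0000 vs cont=0.0000 → 0.0000 [wait]  node(4,4) S=246.9201 payoff=0.0000 vs cont=0.0000 → 0.0000 [wait]  ⇒ S*(4)=99.9209
t_3: node(3,0) S=85.9356 payoff=52.7144 vs cont=52.4493 → 52.7144 [stop]  node(3,1) S=116.1823 payoff=22.4677 vs cont=26.1108 → 26.1108 [wait]  node(3,2) S=157.0748 payoff=0.0000 vs cont=6.3179 → 6.3179 [wait]  node(3,3) S=212.3602 payoff=0.0000 vs cont=0.0000 → 0.0000 [wait]  ⇒ S*(3)=85.9356
t_2: node(2,0) S=99.9209 payoff=38.7291 vs cont=40.1683 → 40.1683 [wait]  node(2,1) S=135.0900 payoff=3.5600 vs cont=16.8016 → 16.8016 [wait]  node(2,2) S=182.6375 payoff=0.0000 vs cont=3.3502 → 3.3502 [wait]  ⇒ S*(2)=-
t_1: node(1,0) S=116.1823 payoff=22.4677 vs cont=29.1604 → 29.1604 [wait]  node(1,1) S=157.0748 payoff=0.0000 vs cont=10.4768 → 10.4768 [wait]  ⇒ S*(1)=-
t_0: node(0,0) S=135.0900 payoff=3.5600 vs cont=20.3643 → 20.3643 [wait]  ⇒ S*(0)=-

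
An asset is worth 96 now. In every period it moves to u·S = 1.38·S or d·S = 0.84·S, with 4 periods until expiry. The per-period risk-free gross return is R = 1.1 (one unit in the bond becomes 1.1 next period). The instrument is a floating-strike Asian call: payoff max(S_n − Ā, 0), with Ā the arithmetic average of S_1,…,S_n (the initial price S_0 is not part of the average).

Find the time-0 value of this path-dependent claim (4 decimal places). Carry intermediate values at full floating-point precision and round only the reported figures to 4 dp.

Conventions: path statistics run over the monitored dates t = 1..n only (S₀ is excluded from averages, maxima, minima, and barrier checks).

price = 15.8695

Under the martingale measure an up-move has probability p* = 0.4815; value the claim as the probability-weighted average of per-path payoffs, discounted 4 periods at R = 1.1.
Enumerate all 2^4 = 16 price paths (U = up ×1.38, D = down ×0.84); each path with k up-moves has probability p*^k·(1−p*)^(4−k).
DDDD: Ā=63.2682, payoff=0.0000, prob=0.072286
UDDD: Ā=103.9406, payoff=0.0000, prob=0.067123
DUDD: Ā=90.9806, payoff=0.0000, prob=0.067123
UUDD: Ā=149.4682, payoff=0.0000, prob=0.062329
DDUD: Ā=80.0942, payoff=0.0000, prob=0.067123
UDUD: Ā=131.5834, payoff=0.0000, prob=0.062329
DUUD: Ā=118.6234, payoff=10.3761, prob=0.062329
UUUD: Ā=194.8813, payoff=17.0465, prob=0.057877
DDDU: Ā=70.9497, payoff=7.5718, prob=0.067123
UDDU: Ā=116.5601, payoff=12.4393, prob=0.062329
DUDU: Ā=103.6001, payoff=25.3993, prob=0.062329
UUDU: Ā=170.2002, payoff=41.7275, prob=0.057877
DDUU: Ā=92.7137, payoff=36.2857, prob=0.062329
UDUU: Ā=152.3154, payoff=59.6123, prob=0.057877
DUUU: Ā=139.3554, payoff=72.5723, prob=0.057877
UUUU: Ā=228.9411, payoff=119.2259, prob=0.053743
Price = Σ prob·payoff / R^4 = 23.234583 / 1.464100 = 15.8695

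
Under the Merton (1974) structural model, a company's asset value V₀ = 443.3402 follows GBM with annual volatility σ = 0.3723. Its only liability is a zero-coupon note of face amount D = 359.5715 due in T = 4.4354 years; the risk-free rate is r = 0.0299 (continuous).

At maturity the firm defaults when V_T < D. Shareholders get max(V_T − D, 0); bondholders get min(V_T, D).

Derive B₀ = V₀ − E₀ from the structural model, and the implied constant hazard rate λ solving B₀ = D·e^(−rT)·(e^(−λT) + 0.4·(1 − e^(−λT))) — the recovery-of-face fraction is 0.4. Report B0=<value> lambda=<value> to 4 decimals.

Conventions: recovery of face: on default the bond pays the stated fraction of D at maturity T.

With assets at 443.3402 and a single debt payment of 359.5715 at 4.4354 years:
d₁ = [ln(V₀/D) + (r + σ²/2)T] / (σ√T)
   = [ln(443.3402/359.5715) + (0.0299 + 0.5·0.3723²)·4.4354] / (0.3723·√4.4354)
   = [0.209424 + 0.440008] / 0.784078 = 0.828275
d₂ = d₁ − σ√T = 0.828275 − 0.784078 = 0.044196
N(d₁) = 0.796243,  N(d₂) = 0.517626,  e^(−rT) = 0.875799
E₀ = V₀·N(d₁) − D·e^(−rT)·N(d₂)
   = 443.3402·0.796243 − 359.5715·0.875799·0.517626 = 189.999438
B₀ = V₀ − E₀ = 443.3402 − 189.999438 = 253.340762
e^(−λT) = (B₀·e^(rT)/D − 0.4)/(1 − 0.4) = (253.3408·1.141814/359.5715 − 0.4)/0.6 = 0.67413361
λ = −ln(0.67413361)/4.4354 = 0.088904

B0=253.3408 lambda=0.0889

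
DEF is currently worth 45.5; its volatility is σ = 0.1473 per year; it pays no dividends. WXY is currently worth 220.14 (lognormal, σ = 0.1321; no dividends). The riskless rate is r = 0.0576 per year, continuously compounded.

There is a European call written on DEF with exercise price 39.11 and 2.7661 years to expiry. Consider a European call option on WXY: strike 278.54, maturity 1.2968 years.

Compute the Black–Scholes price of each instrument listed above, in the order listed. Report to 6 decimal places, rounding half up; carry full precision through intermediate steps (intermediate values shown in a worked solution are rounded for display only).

price(DEF call K=39.11) = 12.612644
price(WXY call K=278.54) = 2.619439

[DEF call K=39.11]
σ√T = 0.1473·√2.7661 = 0.244983
d₁ = (ln(S/K) + (r+σ²/2)T) / (σ√T) = (ln(45.5/39.11) + (0.0576+0.1473²/2)·2.7661) / 0.244983 = (0.151334 + 0.189336) / 0.244983 = 1.390584
d₂ = d₁ − σ√T = 1.390584 − 0.244983 = 1.145600
e^{−rT} = 0.852717
N(d₁) = 0.917824,  N(d₂) = 0.874020
price = S·N(d₁) − K·e^{−rT}·N(d₂) = 41.760998 − 29.148355 = 12.612644
[WXY call K=278.54]
σ√T = 0.1321·√1.2968 = 0.150432
d₁ = (ln(S/K) + (r+σ²/2)T) / (σ√T) = (ln(220.14/278.54) + (0.0576+0.1321²/2)·1.2968) / 0.150432 = (-0.235298 + 0.086011) / 0.150432 = -0.992394
d₂ = d₁ − σ√T = -0.992394 − 0.150432 = -1.142825
e^{−rT} = 0.928026
N(d₁) = 0.160503,  N(d₂) = 0.126556
price = S·N(d₁) − K·e^{−rT}·N(d₂) = 35.333081 − 32.713643 = 2.619439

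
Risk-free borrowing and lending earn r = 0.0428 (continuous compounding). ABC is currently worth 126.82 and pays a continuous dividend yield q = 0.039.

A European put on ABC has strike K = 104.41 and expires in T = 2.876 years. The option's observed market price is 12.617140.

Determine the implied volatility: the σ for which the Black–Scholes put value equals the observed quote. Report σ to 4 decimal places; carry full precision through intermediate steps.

At σ = 0.3141 the Black–Scholes value reproduces the quote:
σ√T = 0.3141·√2.876 = 0.532675
d₁ = (ln(S/K) + (r−q+σ²/2)T) / (σ√T) = (ln(126.82/104.41) + (0.0428−0.039+0.3141²/2)·2.876) / 0.532675 = (0.194443 + 0.152800) / 0.532675 = 0.651886
d₂ = d₁ − σ√T = 0.651886 − 0.532675 = 0.119211
e^{−rT} = 0.884182
e^{−qT} = 0.893898
N(−d₁) = 0.257237,  N(−d₂) = 0.452554
V = K·e^{−rT}·N(−d₂) − S·e^{−qT}·N(−d₁) = 41.778618 − 29.161478 = 12.617140 (matching the quote); vega is positive throughout, so no other σ reproduces this price

sigma = 0.3141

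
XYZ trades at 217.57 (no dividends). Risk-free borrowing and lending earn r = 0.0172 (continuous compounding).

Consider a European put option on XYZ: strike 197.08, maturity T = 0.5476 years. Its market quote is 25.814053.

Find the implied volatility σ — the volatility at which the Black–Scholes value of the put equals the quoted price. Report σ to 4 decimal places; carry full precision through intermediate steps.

At σ = 0.5942 the Black–Scholes value reproduces the quote:
σ√T = 0.5942·√0.5476 = 0.439708
d₁ = (ln(S/K) + (r+σ²/2)T) / (σ√T) = (ln(217.57/197.08) + (0.0172+0.5942²/2)·0.5476) / 0.439708 = (0.098911 + 0.106090) / 0.439708 = 0.466221
d₂ = d₁ − σ√T = 0.466221 − 0.439708 = 0.026513
e^{−rT} = 0.990625
N(−d₁) = 0.320529,  N(−d₂) = 0.489424
V = K·e^{−rT}·N(−d₂) − S·N(−d₁) = 95.551460 − 69.737406 = 25.814053 (equal to the quote); since ∂V/∂σ > 0 for all σ, the implied volatility is unique

sigma = 0.5942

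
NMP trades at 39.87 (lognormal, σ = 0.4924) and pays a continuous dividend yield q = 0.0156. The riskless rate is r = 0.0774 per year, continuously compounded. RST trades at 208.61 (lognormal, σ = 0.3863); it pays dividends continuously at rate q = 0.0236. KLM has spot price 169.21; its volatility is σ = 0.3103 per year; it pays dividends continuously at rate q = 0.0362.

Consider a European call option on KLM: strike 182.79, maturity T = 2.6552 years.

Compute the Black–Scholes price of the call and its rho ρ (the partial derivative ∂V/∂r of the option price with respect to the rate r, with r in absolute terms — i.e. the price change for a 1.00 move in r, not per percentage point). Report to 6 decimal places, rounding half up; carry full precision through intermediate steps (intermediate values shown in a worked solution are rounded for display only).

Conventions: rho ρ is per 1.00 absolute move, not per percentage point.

σ√T = 0.3103·√2.6552 = 0.505627
d₁ = (ln(S/K) + (r−q+σ²/2)T) / (σ√T) = (ln(169.21/182.79) + (0.0774−0.0362+0.3103²/2)·2.6552) / 0.505627 = (-0.077197 + 0.237224) / 0.505627 = 0.316491
d₂ = d₁ − σ√T = 0.316491 − 0.505627 = -0.189137
e^{−rT} = 0.814230
e^{−qT} = 0.908357
N(d₁) = 0.624185,  N(d₂) = 0.424993
Call price V = S·e^{−qT}·N(d₁) − K·e^{−rT}·N(d₂) = 95.939109 − 63.253006 = 32.686103
ρ = K·T·e^{−rT}·N(d₂) = 167.949381

price = 32.686103
ρ = 167.949381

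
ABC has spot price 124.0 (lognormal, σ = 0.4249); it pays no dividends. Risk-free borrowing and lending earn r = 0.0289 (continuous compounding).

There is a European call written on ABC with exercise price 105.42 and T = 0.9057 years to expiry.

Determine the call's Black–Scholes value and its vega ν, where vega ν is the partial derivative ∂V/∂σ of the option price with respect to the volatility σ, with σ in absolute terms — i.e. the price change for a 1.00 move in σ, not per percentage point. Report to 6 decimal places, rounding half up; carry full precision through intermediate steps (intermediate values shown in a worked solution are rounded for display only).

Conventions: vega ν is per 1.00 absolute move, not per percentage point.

σ√T = 0.4249·√0.9057 = 0.404370
d₁ = (ln(S/K) + (r+σ²/2)T) / (σ√T) = (ln(124.0/105.42) + (0.0289+0.4249²/2)·0.9057) / 0.404370 = (0.162329 + 0.107932) / 0.404370 = 0.668352
d₂ = d₁ − σ√T = 0.668352 − 0.404370 = 0.263982
e^{−rT} = 0.974165
N(d₁) = 0.748046,  N(d₂) = 0.604103
Call price V = S·N(d₁) − K·e^{−rT}·N(d₂) = 92.757644 − 62.039248 = 30.718396
φ(d₁) = (1/√(2π))·e^{−d₁²/2} = 0.319089
ν = S·φ(d₁)·√T = 37.655247

price = 30.718396
ν = 37.655247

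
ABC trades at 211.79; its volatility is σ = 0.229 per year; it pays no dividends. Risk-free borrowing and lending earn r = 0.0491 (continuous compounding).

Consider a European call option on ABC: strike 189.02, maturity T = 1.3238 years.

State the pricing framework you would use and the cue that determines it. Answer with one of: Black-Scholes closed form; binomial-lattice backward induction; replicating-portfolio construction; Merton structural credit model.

Key observation: the strike-189.02 call on ABC is European-exercise on a continuously-modelled lognormal underlying, so its value is a single closed-form evaluation.

framework: Black-Scholes closed form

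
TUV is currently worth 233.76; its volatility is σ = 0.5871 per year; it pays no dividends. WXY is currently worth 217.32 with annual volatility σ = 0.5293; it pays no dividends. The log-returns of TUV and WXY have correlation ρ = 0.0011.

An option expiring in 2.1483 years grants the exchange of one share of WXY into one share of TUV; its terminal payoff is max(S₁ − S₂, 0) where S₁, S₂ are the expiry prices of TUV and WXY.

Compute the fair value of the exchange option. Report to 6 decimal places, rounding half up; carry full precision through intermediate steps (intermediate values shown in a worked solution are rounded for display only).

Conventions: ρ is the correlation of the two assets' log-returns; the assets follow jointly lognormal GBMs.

exchange price = 107.045633

σ_eff = √(σ₁² + σ₂² − 2ρσ₁σ₂) = √(0.5871² + 0.5293² − 2·0.0011·0.5871·0.5293) = 0.790039
d₁ = (ln(S₁/S₂) + (q₂ − q₁ + σ_eff²/2)T) / (σ_eff√T) = (ln(233.76/217.32) + (0.0 − 0.0 + 0.312081)·2.1483) / 1.157966 = 0.641959
d₂ = d₁ − σ_eff√T = 0.641959 − 1.157966 = -0.516007
N(d₁) = 0.739550,  N(d₂) = 0.302925
V = S₁·e^{−q₁T}·N(d₁) − S₂·e^{−q₂T}·N(d₂) = 172.877233 − 65.831600 = 107.045633
Key observation: the rate r is irrelevant here: denominating values in WXY turns the exchange into a ratio option on S₁/S₂, and discounting at r drops out.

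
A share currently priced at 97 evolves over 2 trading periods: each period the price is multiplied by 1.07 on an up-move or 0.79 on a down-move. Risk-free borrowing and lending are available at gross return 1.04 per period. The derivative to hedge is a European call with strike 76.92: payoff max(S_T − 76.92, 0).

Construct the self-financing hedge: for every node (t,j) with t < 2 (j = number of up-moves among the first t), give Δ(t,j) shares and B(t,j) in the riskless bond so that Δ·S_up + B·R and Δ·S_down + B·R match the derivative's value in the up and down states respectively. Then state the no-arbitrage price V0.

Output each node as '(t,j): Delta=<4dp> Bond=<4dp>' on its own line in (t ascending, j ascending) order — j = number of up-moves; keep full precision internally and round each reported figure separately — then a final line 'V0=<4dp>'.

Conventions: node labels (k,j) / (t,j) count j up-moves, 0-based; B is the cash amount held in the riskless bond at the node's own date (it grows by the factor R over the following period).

(0,0): Delta=0.9379 Bond=-64.9154
(1,0): Delta=0.2365 Bond=-13.7656
(1,1): Delta=1.0000 Bond=-73.9615
V0=26.0570

Under the risk-neutral measure, an up-move has probability p* = (R−d)/(u−d) = 0.8929 and values discount at R = 1.04.
Expiry values: V(2,0)=0.0000, V(2,1)=5.0741, V(2,2)=34.1353
Node (1,0) S=76.6300: V=(p*·5.0741+(1−p*)·0.0000)/1.04=4.3562; Δ=(5.0741−0.0000)/(81.9941−60.5377)=0.2365; B=V−Δ·S=-13.7656
Node (1,1) S=103.7900: V=(p*·34.1353+(1−p*)·5.0741)/1.04=29.8285; Δ=(34.1353−5.0741)/(111.0553−81.9941)=1.0000; B=V−Δ·S=-73.9615
Node (0,0) S=97.0000: V=(p*·29.8285+(1−p*)·4.3562)/1.04=26.0570; Δ=(29.8285−4.3562)/(103.7900−76.6300)=0.9379; B=V−Δ·S=-64.9154
Verification: the root portfolio costs Δ(0,0)·S0 + B(0,0) = 26.0570, matching V0.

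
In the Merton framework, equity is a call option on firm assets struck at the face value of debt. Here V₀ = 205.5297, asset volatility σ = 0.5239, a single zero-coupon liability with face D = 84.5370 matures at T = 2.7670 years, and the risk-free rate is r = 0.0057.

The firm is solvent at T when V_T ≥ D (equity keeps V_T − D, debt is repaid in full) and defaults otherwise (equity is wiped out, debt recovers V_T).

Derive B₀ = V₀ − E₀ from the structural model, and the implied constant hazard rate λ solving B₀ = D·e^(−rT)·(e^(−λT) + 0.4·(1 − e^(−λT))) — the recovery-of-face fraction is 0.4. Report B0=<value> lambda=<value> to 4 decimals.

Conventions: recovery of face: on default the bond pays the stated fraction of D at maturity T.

Work the structural quantities from V₀ = 205.5297 against face 84.5370:
d₁ = [ln(V₀/D) + (r + σ²/2)T] / (σ√T)
   = [ln(205.5297/84.5370) + (0.0057 + 0.5·0.5239²)·2.7670] / (0.5239·√2.7670)
   = [0.888401 + 0.395503] / 0.871471 = 1.473261
d₂ = d₁ − σ√T = 1.473261 − 0.871471 = 0.601790
N(d₁) = 0.929660,  N(d₂) = 0.726343,  e^(−rT) = 0.984352
E₀ = V₀·N(d₁) − D·e^(−rT)·N(d₂)
   = 205.5297·0.929660 − 84.5370·0.984352·0.726343 = 130.630656
B₀ = V₀ − E₀ = 205.5297 − 130.630656 = 74.899044
e^(−λT) = (B₀·e^(rT)/D − 0.4)/(1 − 0.4) = (74.8990·1.015897/84.5370 − 0.4)/0.6 = 0.83345881
λ = −ln(0.83345881)/2.7670 = 0.065837

B0=74.8990 lambda=0.0658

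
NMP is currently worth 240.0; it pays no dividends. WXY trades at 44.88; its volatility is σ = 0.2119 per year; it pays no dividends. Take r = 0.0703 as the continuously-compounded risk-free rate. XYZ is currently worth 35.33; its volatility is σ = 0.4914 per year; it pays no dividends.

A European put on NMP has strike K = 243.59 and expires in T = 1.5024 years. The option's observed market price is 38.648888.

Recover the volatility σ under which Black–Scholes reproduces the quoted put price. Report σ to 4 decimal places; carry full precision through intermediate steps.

At σ = 0.4361 the Black–Scholes value reproduces the quote:
σ√T = 0.4361·√1.5024 = 0.534538
d₁ = (ln(S/K) + (r+σ²/2)T) / (σ√T) = (ln(240.0/243.59) + (0.0703+0.4361²/2)·1.5024) / 0.534538 = (-0.014848 + 0.248484) / 0.534538 = 0.437081
d₂ = d₁ − σ√T = 0.437081 − 0.534538 = -0.097457
e^{−rT} = 0.899768
N(−d₁) = 0.331026,  N(−d₂) = 0.538818
V = K·e^{−rT}·N(−d₂) − S·N(−d₁) = 118.095163 − 79.446276 = 38.648888 (the observed quote) — the price is monotone increasing in volatility, hence this σ is the only solution

sigma = 0.4361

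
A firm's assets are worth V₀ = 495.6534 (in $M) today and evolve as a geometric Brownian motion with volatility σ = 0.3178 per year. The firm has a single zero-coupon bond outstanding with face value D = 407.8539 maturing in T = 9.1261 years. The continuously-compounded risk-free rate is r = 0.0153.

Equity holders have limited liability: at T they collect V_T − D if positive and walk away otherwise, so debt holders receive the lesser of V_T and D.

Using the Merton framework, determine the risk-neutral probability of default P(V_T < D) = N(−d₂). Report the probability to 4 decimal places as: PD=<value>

PD=0.5523

Apply the equity-as-call identities (strike 407.8539, horizon 9.1261 years):
d₁ = [ln(V₀/D) + (r + σ²/2)T] / (σ√T)
   = [ln(495.6534/407.8539) + (0.0153 + 0.5·0.3178²)·9.1261] / (0.3178·√9.1261)
   = [0.194968 + 0.600483] / 0.960056 = 0.828546
d₂ = d₁ − σ√T = 0.828546 − 0.960056 = -0.131509
risk-neutral PD = N(−d₂) = N(0.131509) = 0.552314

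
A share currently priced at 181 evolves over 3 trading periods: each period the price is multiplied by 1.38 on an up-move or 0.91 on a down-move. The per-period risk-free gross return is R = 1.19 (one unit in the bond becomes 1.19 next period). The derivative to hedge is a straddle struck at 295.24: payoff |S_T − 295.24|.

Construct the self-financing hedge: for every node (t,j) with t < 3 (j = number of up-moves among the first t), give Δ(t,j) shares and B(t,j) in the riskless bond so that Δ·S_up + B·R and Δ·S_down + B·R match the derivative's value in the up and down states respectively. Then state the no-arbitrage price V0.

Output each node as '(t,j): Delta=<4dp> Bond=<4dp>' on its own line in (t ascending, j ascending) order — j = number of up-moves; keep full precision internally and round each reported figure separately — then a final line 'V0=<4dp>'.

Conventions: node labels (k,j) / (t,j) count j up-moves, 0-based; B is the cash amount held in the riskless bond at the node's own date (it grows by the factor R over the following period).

Under the risk-neutral measure, an up-move has probability p* = (R−d)/(u−d) = 0.5957 and values discount at R = 1.19.
Terminal payoffs: V(3,0)=158.8436, V(3,1)=88.3972, V(3,2)=18.4337, V(3,3)=180.4410
(2,0): S=149.8861. Δ = (V_up−V_dn)/(S_up−S_dn) = (88.3972−158.8436)/(206.8428−136.3964) = -1.0000. V = [p*·88.3972 + (1−p*)·158.8436]/1.19 = 98.2147. B = V − Δ·S = 248.1008.
(2,1): S=227.2998. Δ = (V_up−V_dn)/(S_up−S_dn) = (18.4337−88.3972)/(313.6737−206.8428) = -0.6549. V = [p*·18.4337 + (1−p*)·88.3972]/1.19 = 39.2578. B = V − Δ·S = 188.1163.
(2,2): S=344.6964. Δ = (V_up−V_dn)/(S_up−S_dn) = (180.4410−18.4337)/(475.6810−313.6737) = 1.0000. V = [p*·180.4410 + (1−p*)·18.4337]/1.19 = 96.5956. B = V − Δ·S = -248.1008.
(1,0): S=164.7100. Δ = (V_up−V_dn)/(S_up−S_dn) = (39.2578−98.2147)/(227.2998−149.8861) = -0.7616. V = [p*·39.2578 + (1−p*)·98.2147]/1.19 = 53.0180. B = V − Δ·S = 178.4583.
(1,1): S=249.7800. Δ = (V_up−V_dn)/(S_up−S_dn) = (96.5956−39.2578)/(344.6964−227.2998) = 0.4884. V = [p*·96.5956 + (1−p*)·39.2578]/1.19 = 61.6945. B = V − Δ·S = -60.3006.
(0,0): S=181.0000. Δ = (V_up−V_dn)/(S_up−S_dn) = (61.6945−53.0180)/(249.7800−164.7100) = 0.1020. V = [p*·61.6945 + (1−p*)·53.0180]/1.19 = 48.8966. B = V − Δ·S = 30.4361.
Verification: the root portfolio costs Δ(0,0)·S0 + B(0,0) = 48.8966, matching V0.

(0,0): Delta=0.1020 Bond=30.4361
(1,0): Delta=-0.7616 Bond=178.4583
(1,1): Delta=0.4884 Bond=-60.3006
(2,0): Delta=-1.0000 Bond=248.1008
(2,1): Delta=-0.6549 Bond=188.1163
(2,2): Delta=1.0000 Bond=-248.1008
V0=48.8966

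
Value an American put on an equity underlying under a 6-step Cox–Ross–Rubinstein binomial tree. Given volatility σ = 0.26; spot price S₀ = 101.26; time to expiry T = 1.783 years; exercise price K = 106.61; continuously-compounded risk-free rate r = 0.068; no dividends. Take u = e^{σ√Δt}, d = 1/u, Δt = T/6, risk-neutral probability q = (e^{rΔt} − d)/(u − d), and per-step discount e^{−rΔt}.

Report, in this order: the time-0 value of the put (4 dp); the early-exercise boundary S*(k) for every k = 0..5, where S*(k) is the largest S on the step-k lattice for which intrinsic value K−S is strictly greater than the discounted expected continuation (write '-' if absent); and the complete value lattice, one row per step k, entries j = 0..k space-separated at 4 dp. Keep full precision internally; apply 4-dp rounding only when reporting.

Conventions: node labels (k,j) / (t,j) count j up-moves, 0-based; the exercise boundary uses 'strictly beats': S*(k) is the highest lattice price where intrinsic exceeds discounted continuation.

price = 12.3382
boundary = - - 76.2657 66.1874 76.2657 87.8787
tree:
12.3382
19.6968 6.4477
30.3443 11.2439 2.5478
40.4226 18.9314 5.0274 0.5017
49.1691 30.3443 9.7879 1.1043 0.0000
56.7598 40.4226 18.7313 2.4307 0.0000 0.0000
63.3474 49.1691 30.3443 5.3500 0.0000 0.0000 0.0000

Δt=0.29717  u=1.15227  d=0.86785  q=0.53640  discount=0.98000
step 6 (expiry): payoffs max(K−S,0) = 63.3474 49.1691 30.3443 5.3500 0.0000 0.0000 0.0000
step 5: (k=5,j=0): S=49.8502, K−S=56.7598, hold=54.6271 ⇒ V=56.7598 exercise | (k=5,j=1): S=66.1874, K−S=40.4226, hold=38.2899 ⇒ V=40.4226 exercise | (k=5,j=2): S=87.8787, K−S=18.7313, hold=16.5986 ⇒ V=18.7313 exercise | (k=5,j=3): S=116.6788, K−S=0.0000, hold=2.4307 ⇒ V=2.4307 continue | (k=5,j=4): S=154.9175, K−S=0.0000, hold=0.0000 ⇒ V=0.0000 continue | (k=5,j=5): S=205.6880, K−S=0.0000, hold=0.0000 ⇒ V=0.0000 continue  boundary S*=87.8787
step 4: (k=4,j=0): S=57.4409, K−S=49.1691, hold=47.0364 ⇒ V=49.1691 exercise | (k=4,j=1): S=76.2657, K−S=30.3443, hold=28.2116 ⇒ V=30.3443 exercise | (k=4,j=2): S=101.2600, K−S=5.3500, hold=9.7879 ⇒ V=9.7879 continue | (k=4,j=3): S=134.4455, K−S=0.0000, hold=1.1043 ⇒ V=1.1043 continue | (k=4,j=4): S=178.5068, K−S=0.0000, hold=0.0000 ⇒ V=0.0000 continue  boundary S*=76.2657
step 3: (k=3,j=0): S=66.1874, K−S=40.4226, hold=38.2899 ⇒ V=40.4226 exercise | (k=3,j=1): S=87.8787, K−S=18.7313, hold=18.9314 ⇒ V=18.9314 continue | (k=3,j=2): S=116.6788, K−S=0.0000, hold=5.0274 ⇒ V=5.0274 continue | (k=3,j=3): S=154.9175, K−S=0.0000, hold=0.5017 ⇒ V=0.5017 continue  boundary S*=66.1874
step 2: (k=2,j=0): S=76.2657, K−S=30.3443, hold=28.3168 ⇒ V=30.3443 exercise | (k=2,j=1): S=101.2600, K−S=5.3500, hold=11.2439 ⇒ V=11.2439 continue | (k=2,j=2): S=134.4455, K−S=0.0000, hold=2.5478 ⇒ V=2.5478 continue  boundary S*=76.2657
step 1: (k=1,j=0): S=87.8787, K−S=18.7313, hold=19.6968 ⇒ V=19.6968 continue | (k=1,j=1): S=116.6788, K−S=0.0000, hold=6.4477 ⇒ V=6.4477 continue  boundary S*=-
step 0: (k=0,j=0): S=101.2600, K−S=5.3500, hold=12.3382 ⇒ V=12.3382 continue  boundary S*=-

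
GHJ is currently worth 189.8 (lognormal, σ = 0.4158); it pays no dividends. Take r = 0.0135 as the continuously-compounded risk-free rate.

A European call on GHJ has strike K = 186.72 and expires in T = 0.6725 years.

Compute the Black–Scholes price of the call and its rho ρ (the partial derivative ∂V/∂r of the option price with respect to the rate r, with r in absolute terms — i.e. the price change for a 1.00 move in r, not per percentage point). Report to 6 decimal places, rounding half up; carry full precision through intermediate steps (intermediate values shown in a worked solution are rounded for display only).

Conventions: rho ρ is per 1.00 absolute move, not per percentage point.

σ√T = 0.4158·√0.6725 = 0.340981
d₁ = (ln(S/K) + (r+σ²/2)T) / (σ√T) = (ln(189.8/186.72) + (0.0135+0.4158²/2)·0.6725) / 0.340981 = (0.016361 + 0.067213) / 0.340981 = 0.245097
d₂ = d₁ − σ√T = 0.245097 − 0.340981 = -0.095884
e^{−rT} = 0.990962
N(d₁) = 0.596809,  N(d₂) = 0.461806
Call price V = S·N(d₁) − K·e^{−rT}·N(d₂) = 113.274434 − 85.449174 = 27.825260
ρ = K·T·e^{−rT}·N(d₂) = 57.464570

price = 27.825260
ρ = 57.464570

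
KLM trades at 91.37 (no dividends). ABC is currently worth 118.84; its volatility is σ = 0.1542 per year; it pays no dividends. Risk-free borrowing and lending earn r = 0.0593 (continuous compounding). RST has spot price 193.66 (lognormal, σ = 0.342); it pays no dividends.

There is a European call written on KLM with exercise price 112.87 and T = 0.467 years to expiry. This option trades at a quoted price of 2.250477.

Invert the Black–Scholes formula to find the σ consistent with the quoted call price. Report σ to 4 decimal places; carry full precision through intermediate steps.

At σ = 0.3097 the Black–Scholes value reproduces the quote:
σ√T = 0.3097·√0.467 = 0.211641
d₁ = (ln(S/K) + (r+σ²/2)T) / (σ√T) = (ln(91.37/112.87) + (0.0593+0.3097²/2)·0.467) / 0.211641 = (-0.211320 + 0.050089) / 0.211641 = -0.761811
d₂ = d₁ − σ√T = -0.761811 − 0.211641 = -0.973452
e^{−rT} = 0.972687
N(d₁) = 0.223086,  N(d₂) = 0.165164
V = S·N(d₁) − K·e^{−rT}·N(d₂) = 20.383393 − 18.132916 = 2.250477 (the observed quote) — the price is monotone increasing in volatility, hence this σ is the only solution

sigma = 0.3097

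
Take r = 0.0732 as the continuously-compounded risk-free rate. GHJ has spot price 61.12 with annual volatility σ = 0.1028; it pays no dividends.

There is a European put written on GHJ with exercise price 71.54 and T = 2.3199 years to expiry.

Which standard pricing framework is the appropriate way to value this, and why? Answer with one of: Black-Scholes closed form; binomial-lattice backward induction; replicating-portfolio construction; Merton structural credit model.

Key observation: a European claim on GHJ (strike 71.54) — a lognormal (GBM) underlying with constant rate and volatility — has an exact closed-form value; no lattice or capital structure is involved.

framework: Black-Scholes closed form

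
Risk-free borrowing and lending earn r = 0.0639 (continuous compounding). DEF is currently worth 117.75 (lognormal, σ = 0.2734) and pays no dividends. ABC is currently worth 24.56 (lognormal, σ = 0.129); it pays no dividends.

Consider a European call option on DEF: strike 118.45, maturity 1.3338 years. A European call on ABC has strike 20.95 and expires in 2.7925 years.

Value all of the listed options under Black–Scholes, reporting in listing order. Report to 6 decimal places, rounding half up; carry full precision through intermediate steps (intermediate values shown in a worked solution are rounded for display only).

[DEF call K=118.45]
σ√T = 0.2734·√1.3338 = 0.315750
d₁ = (ln(S/K) + (r+σ²/2)T) / (σ√T) = (ln(117.75/118.45) + (0.0639+0.2734²/2)·1.3338) / 0.315750 = (-0.005927 + 0.135079) / 0.315750 = 0.409031
d₂ = d₁ − σ√T = 0.409031 − 0.315750 = 0.093281
e^{−rT} = 0.918301
N(d₁) = 0.658742,  N(d₂) = 0.537160
price = S·N(d₁) − K·e^{−rT}·N(d₂) = 77.566828 − 58.428363 = 19.138465
[ABC call K=20.95]
σ√T = 0.129·√2.7925 = 0.215569
d₁ = (ln(S/K) + (r+σ²/2)T) / (σ√T) = (ln(24.56/20.95) + (0.0639+0.129²/2)·2.7925) / 0.215569 = (0.158980 + 0.201676) / 0.215569 = 1.673043
d₂ = d₁ − σ√T = 1.673043 − 0.215569 = 1.457474
e^{−rT} = 0.836574
N(d₁) = 0.952841,  N(d₂) = 0.927507
price = S·N(d₁) − K·e^{−rT}·N(d₂) = 23.401765 − 16.255693 = 7.146072

price(DEF call K=118.45) = 19.138465
price(ABC call K=20.95) = 7.146072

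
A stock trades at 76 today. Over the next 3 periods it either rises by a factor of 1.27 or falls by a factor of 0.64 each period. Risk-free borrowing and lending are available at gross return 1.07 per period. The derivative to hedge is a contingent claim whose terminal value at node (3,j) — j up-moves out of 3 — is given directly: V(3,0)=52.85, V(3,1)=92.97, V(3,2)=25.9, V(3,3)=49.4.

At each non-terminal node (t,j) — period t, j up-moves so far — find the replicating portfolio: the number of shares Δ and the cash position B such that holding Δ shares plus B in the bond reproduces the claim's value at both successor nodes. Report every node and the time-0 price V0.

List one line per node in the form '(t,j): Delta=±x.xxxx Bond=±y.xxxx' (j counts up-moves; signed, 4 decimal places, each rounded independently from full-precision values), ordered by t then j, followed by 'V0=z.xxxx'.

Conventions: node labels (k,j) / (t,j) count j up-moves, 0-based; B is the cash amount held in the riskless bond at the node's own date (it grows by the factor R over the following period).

(0,0): Delta=-0.2567 Bond=58.7564
(1,0): Delta=-1.0077 Bond=99.3968
(1,1): Delta=-0.0807 Bond=45.8798
(2,0): Delta=2.0457 Bond=11.3020
(2,1): Delta=-1.7234 Bond=150.5650
(2,2): Delta=0.3043 Bond=1.8944
V0=39.2436

No-arbitrage ⇒ martingale measure with p* = (R−d)/(u−d) = 0.6825.
Expiry values: V(3,0)=52.8500, V(3,1)=92.9700, V(3,2)=25.9000, V(3,3)=49.4000
Node (2,0) S=31.1296: V=(p*·92.9700+(1−p*)·52.8500)/1.07=74.9846; Δ=(92.9700−52.8500)/(39.5346−19.9229)=2.0457; B=V−Δ·S=11.3020
Node (2,1) S=61.7728: V=(p*·25.9000+(1−p*)·92.9700)/1.07=44.1047; Δ=(25.9000−92.9700)/(78.4515−39.5346)=-1.7234; B=V−Δ·S=150.5650
Node (2,2) S=122.5804: V=(p*·49.4000+(1−p*)·25.9000)/1.07=39.1960; Δ=(49.4000−25.9000)/(155.6771−78.4515)=0.3043; B=V−Δ·S=1.8944
Node (1,0) S=48.6400: V=(p*·44.1047+(1−p*)·74.9846)/1.07=50.3812; Δ=(44.1047−74.9846)/(61.7728−31.1296)=-1.0077; B=V−Δ·S=99.3968
Node (1,1) S=96.5200: V=(p*·39.1960+(1−p*)·44.1047)/1.07=38.0881; Δ=(39.1960−44.1047)/(122.5804−61.7728)=-0.0807; B=V−Δ·S=45.8798
Node (0,0) S=76.0000: V=(p*·38.0881+(1−p*)·50.3812)/1.07=39.2436; Δ=(38.0881−50.3812)/(96.5200−48.6400)=-0.2567; B=V−Δ·S=58.7564
Sanity check at the root: Δ(0,0)·S0 + B(0,0) reproduces V0 = 39.2436.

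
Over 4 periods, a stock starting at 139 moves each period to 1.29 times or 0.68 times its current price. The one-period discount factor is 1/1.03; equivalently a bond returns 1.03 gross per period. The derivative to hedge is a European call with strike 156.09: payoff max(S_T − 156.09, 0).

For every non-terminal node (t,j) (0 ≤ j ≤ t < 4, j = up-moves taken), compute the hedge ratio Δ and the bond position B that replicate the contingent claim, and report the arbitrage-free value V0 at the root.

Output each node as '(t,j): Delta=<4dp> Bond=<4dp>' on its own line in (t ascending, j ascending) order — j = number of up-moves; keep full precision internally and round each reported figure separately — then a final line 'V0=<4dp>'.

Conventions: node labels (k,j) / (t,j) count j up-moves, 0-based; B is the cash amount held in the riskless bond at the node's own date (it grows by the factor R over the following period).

(0,0): Delta=0.5838 Bond=-45.7153
(1,0): Delta=0.2520 Bond=-15.7228
(1,1): Delta=0.7137 Bond=-70.3857
(2,0): Delta=0.0000 Bond=0.0000
(2,1): Delta=0.3506 Bond=-28.2246
(2,2): Delta=0.8559 Bond=-105.3856
(3,0): Delta=0.0000 Bond=0.0000
(3,1): Delta=0.0000 Bond=0.0000
(3,2): Delta=0.4879 Bond=-50.6672
(3,3): Delta=1.0000 Bond=-151.5437
V0=35.4308

The replicating-portfolio and risk-neutral prices coincide; use p* = (1.03−0.68)/(1.29−0.68) = 0.5738 for the latter.
Terminal payoffs: V(4,0)=0.0000, V(4,1)=0.0000, V(4,2)=0.0000, V(4,3)=46.8150, V(4,4)=228.8328
Node (3,0) S=43.7060: V=(p*·0.0000+(1−p*)·0.0000)/1.03=0.0000; Δ=(0.0000−0.0000)/(56.3808−29.7201)=0.0000; B=V−Δ·S=0.0000
Node (3,1) S=82.9129: V=(p*·0.0000+(1−p*)·0.0000)/1.03=0.0000; Δ=(0.0000−0.0000)/(106.9577−56.3808)=0.0000; B=V−Δ·S=0.0000
Node (3,2) S=157.2907: V=(p*·46.8150+(1−p*)·0.0000)/1.03=26.0787; Δ=(46.8150−0.0000)/(202.9050−106.9577)=0.4879; B=V−Δ·S=-50.6672
Node (3,3) S=298.3898: V=(p*·228.8328+(1−p*)·46.8150)/1.03=146.8461; Δ=(228.8328−46.8150)/(384.9228−202.9050)=1.0000; B=V−Δ·S=-151.5437
Node (2,0) S=64.2736: V=(p*·0.0000+(1−p*)·0.0000)/1.03=0.0000; Δ=(0.0000−0.0000)/(82.9129−43.7060)=0.0000; B=V−Δ·S=0.0000
Node (2,1) S=121.9308: V=(p*·26.0787+(1−p*)·0.0000)/1.03=14.5274; Δ=(26.0787−0.0000)/(157.2907−82.9129)=0.3506; B=V−Δ·S=-28.2246
Node (2,2) S=231.3099: V=(p*·146.8461+(1−p*)·26.0787)/1.03=92.5937; Δ=(146.8461−26.0787)/(298.3898−157.2907)=0.8559; B=V−Δ·S=-105.3856
Node (1,0) S=94.5200: V=(p*·14.5274+(1−p*)·0.0000)/1.03=8.0926; Δ=(14.5274−0.0000)/(121.9308−64.2736)=0.2520; B=V−Δ·S=-15.7228
Node (1,1) S=179.3100: V=(p*·92.5937+(1−p*)·14.5274)/1.03=57.5918; Δ=(92.5937−14.5274)/(231.3099−121.9308)=0.7137; B=V−Δ·S=-70.3857
Node (0,0) S=139.0000: V=(p*·57.5918+(1−p*)·8.0926)/1.03=35.4308; Δ=(57.5918−8.0926)/(179.3100−94.5200)=0.5838; B=V−Δ·S=-45.7153
As a check, the time-0 holding Δ(0,0)·S0 + B(0,0) comes to 35.4308 — exactly V0.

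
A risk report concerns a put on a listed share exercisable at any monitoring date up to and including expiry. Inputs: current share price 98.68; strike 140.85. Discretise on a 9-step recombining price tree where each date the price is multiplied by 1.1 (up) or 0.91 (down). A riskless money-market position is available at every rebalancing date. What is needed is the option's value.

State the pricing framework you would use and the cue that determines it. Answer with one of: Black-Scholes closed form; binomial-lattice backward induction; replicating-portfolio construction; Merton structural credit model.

framework: binomial-lattice backward induction

Key observation: an American put (K = 140.85, S₀ = 98.68) on a 9-date tree has no closed form — the optimal stopping decision is embedded and must be resolved recursively from expiry.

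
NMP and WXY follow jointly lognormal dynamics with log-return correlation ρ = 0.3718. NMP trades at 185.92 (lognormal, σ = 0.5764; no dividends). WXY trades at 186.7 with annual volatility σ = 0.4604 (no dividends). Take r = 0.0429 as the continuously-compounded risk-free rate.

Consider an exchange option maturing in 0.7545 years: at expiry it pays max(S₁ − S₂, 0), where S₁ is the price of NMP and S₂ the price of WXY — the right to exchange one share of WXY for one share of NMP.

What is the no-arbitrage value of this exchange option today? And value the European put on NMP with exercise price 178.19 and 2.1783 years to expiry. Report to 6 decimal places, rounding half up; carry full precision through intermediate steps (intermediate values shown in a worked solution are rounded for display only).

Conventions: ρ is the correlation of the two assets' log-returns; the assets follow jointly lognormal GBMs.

σ_eff = √(σ₁² + σ₂² − 2ρσ₁σ₂) = √(0.5764² + 0.4604² − 2·0.3718·0.5764·0.4604) = 0.588959
d₁ = (ln(S₁/S₂) + (q₂ − q₁ + σ_eff²/2)T) / (σ_eff√T) = (ln(185.92/186.7) + (0.0 − 0.0 + 0.173436)·0.7545) / 0.511581 = 0.247607
d₂ = d₁ − σ_eff√T = 0.247607 − 0.511581 = -0.263974
N(d₁) = 0.597781,  N(d₂) = 0.395900
V = S₁·e^{−q₁T}·N(d₁) − S₂·e^{−q₂T}·N(d₂) = 111.139399 − 73.914509 = 37.224890
[vanilla: NMP put K=178.19]
σ√T = 0.5764·√2.1783 = 0.850713
d₁ = (ln(S/K) + (r+σ²/2)T) / (σ√T) = (ln(185.92/178.19) + (0.0429+0.5764²/2)·2.1783) / 0.850713 = (0.042466 + 0.455305) / 0.850713 = 0.585123
d₂ = d₁ − σ√T = 0.585123 − 0.850713 = -0.265590
e^{−rT} = 0.910784
N(−d₁) = 0.279233,  N(−d₂) = 0.604723
price = K·e^{−rT}·N(−d₂) − S·N(−d₁) = 98.142032 − 51.914939 = 46.227093

exchange price = 37.224890
price(NMP put K=178.19) = 46.227093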